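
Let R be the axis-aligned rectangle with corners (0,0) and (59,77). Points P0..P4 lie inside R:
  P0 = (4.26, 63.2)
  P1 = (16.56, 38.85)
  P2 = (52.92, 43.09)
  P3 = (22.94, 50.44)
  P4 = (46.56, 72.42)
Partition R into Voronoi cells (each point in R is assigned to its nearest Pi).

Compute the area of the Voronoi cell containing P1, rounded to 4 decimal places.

Area of P1's cell: 1648.0147

1. box [0,59]×[0,77]: [(0, 0) (59, 0) (59, 77) (0, 77)]
2. ⊥bis P1·P0 via (10.41,51.025): [(0, 45.7666) (0, 0) (59, 0) (59, 75.5694)]  |A|=3579.4119
3. ⊥bis P1·P2 via (34.74,40.97): [(32.2793, 62.0719) (0, 45.7666) (0, 0) (39.5176, 0)]  |A|=1965.1213
4. ⊥bis P1·P3 via (19.75,44.645): [(35.3103, 36.0795) (9.2367, 50.4323) (0, 45.7666) (0, 0) (39.5176, 0)]  |A|=1648.0147
5. ⊥bis P1·P4 via (31.56,55.635): [(35.3103, 36.0795) (9.2367, 50.4323) (0, 45.7666) (0, 0) (39.5176, 0)]  |A|=1648.0147
6. canonical 5-gon: [(35.3103, 36.0795) (9.2367, 50.4323) (0, 45.7666) (0, 0) (39.5176, 0)]
7. shoelace: 1648.0147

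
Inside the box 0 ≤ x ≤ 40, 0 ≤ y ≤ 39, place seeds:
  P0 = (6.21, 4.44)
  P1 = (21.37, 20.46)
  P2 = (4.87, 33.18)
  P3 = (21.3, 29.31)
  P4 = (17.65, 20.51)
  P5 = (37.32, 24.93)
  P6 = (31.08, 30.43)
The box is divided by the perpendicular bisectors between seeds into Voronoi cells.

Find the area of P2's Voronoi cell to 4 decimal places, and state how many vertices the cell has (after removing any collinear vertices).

Area of P2's cell: 222.5031 (5 vertices)

1. box [0,40]×[0,39]: [(0, 0) (40, 0) (40, 39) (0, 39)]
2. ⊥bis P2·P0 via (5.54,18.81): [(0, 18.5517) (40, 20.4167) (40, 39) (0, 39)]  |A|=780.6322
3. ⊥bis P2·P1 via (13.12,26.82): [(0, 18.5517) (6.9974, 18.878) (22.5097, 39) (0, 39)]  |A|=298.0129
4. ⊥bis P2·P3 via (13.085,31.245): [(0, 18.5517) (6.9974, 18.878) (11.5687, 24.8078) (14.9116, 39) (0, 39)]  |A|=244.0964
5. ⊥bis P2·P4 via (11.26,26.845): [(0, 18.5517) (3.1853, 18.7002) (12.2944, 27.8883) (14.9116, 39) (0, 39)]  |A|=222.5031
6. ⊥bis P2·P5 via (21.095,29.055): [(0, 18.5517) (3.1853, 18.7002) (12.2944, 27.8883) (14.9116, 39) (0, 39)]  |A|=222.5031
7. ⊥bis P2·P6 via (17.975,31.805): [(0, 18.5517) (3.1853, 18.7002) (12.2944, 27.8883) (14.9116, 39) (0, 39)]  |A|=222.5031
8. canonical 5-gon: [(0, 18.5517) (3.1853, 18.7002) (12.2944, 27.8883) (14.9116, 39) (0, 39)]
9. shoelace: 222.5031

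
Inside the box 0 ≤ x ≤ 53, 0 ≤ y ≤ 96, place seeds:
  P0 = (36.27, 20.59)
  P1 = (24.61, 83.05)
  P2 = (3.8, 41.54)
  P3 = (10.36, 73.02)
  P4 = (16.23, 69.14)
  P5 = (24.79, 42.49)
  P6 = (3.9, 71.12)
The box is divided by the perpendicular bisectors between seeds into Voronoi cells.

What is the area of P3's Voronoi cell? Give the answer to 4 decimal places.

Area of P3's cell: 233.3789

1. box [0,53]×[0,96]: [(0, 0) (53, 0) (53, 96) (0, 96)]
2. ⊥bis P3·P0 via (23.315,46.805): [(0, 35.2831) (53, 61.4748) (53, 96) (0, 96)]  |A|=2523.9145
3. ⊥bis P3·P1 via (17.485,78.035): [(0, 35.2831) (35.2983, 52.7269) (4.8402, 96) (0, 96)]  |A|=1176.3259
4. ⊥bis P3·P2 via (7.08,57.28): [(0, 58.7554) (33.4092, 51.7934) (35.2983, 52.7269) (4.8402, 96) (0, 96)]  |A|=784.2319
5. ⊥bis P3·P4 via (13.295,71.08): [(0, 58.7554) (4.5253, 57.8124) (17.695, 77.7367) (4.8402, 96) (0, 96)]  |A|=425.011
6. ⊥bis P3·P5 via (17.575,57.755): [(0, 58.7554) (4.5253, 57.8124) (17.695, 77.7367) (4.8402, 96) (0, 96)]  |A|=425.011
7. ⊥bis P3·P6 via (7.13,72.07): [(9.23, 64.9301) (17.695, 77.7367) (4.8402, 96) (0.0918, 96)]  |A|=233.3789
8. canonical 4-gon: [(9.23, 64.9301) (17.695, 77.7367) (4.8402, 96) (0.0918, 96)]
9. shoelace: 233.3789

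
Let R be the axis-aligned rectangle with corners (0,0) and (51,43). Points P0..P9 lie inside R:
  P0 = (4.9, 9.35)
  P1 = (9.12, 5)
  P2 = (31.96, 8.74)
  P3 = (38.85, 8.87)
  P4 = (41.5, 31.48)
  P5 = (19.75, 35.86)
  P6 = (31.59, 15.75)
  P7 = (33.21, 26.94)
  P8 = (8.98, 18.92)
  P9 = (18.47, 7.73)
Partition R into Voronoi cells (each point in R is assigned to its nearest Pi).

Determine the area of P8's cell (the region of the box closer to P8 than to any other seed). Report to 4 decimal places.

Area of P8's cell: 310.5899

1. box [0,51]×[0,43]: [(0, 0) (51, 0) (51, 43) (0, 43)]
2. ⊥bis P8·P0 via (6.94,14.135): [(0, 17.0937) (40.0949, 0) (51, 0) (51, 43) (0, 43)]  |A|=1850.3141
3. ⊥bis P8·P1 via (9.05,11.96): [(0, 17.0937) (11.9727, 11.9894) (51, 12.3819) (51, 43) (0, 43)]  |A|=1543.325
4. ⊥bis P8·P2 via (20.47,13.83): [(0, 17.0937) (11.9727, 11.9894) (19.689, 12.067) (33.3921, 43) (0, 43)]  |A|=791.6515
5. ⊥bis P8·P3 via (23.915,13.895): [(0, 17.0937) (11.9727, 11.9894) (19.689, 12.067) (33.3921, 43) (0, 43)]  |A|=791.6515
6. ⊥bis P8·P4 via (25.24,25.2): [(0, 17.0937) (11.9727, 11.9894) (19.689, 12.067) (25.3643, 24.8782) (18.3652, 43) (0, 43)]  |A|=655.4941
7. ⊥bis P8·P5 via (14.365,27.39): [(0, 36.5229) (0, 17.0937) (11.9727, 11.9894) (19.689, 12.067) (23.8154, 21.3817)]  |A|=353.5837
8. ⊥bis P8·P6 via (20.285,17.335): [(21.0949, 23.1113) (0, 36.5229) (0, 17.0937) (11.9727, 11.9894) (19.5462, 12.0656)]  |A|=336.5573
9. ⊥bis P8·P7 via (21.095,22.93): [(21.077, 22.9842) (21.019, 23.1596) (0, 36.5229) (0, 17.0937) (11.9727, 11.9894) (19.5462, 12.0656)]  |A|=336.552
10. ⊥bis P8·P9 via (13.725,13.325): [(20.5322, 19.098) (21.077, 22.9842) (21.019, 23.1596) (0, 36.5229) (0, 17.0937) (11.9727, 11.9894) (12.1523, 11.9912)]  |A|=310.5899
11. canonical 7-gon: [(20.5322, 19.098) (21.077, 22.9842) (21.019, 23.1596) (0, 36.5229) (0, 17.0937) (11.9727, 11.9894) (12.1523, 11.9912)]
12. shoelace: 310.5899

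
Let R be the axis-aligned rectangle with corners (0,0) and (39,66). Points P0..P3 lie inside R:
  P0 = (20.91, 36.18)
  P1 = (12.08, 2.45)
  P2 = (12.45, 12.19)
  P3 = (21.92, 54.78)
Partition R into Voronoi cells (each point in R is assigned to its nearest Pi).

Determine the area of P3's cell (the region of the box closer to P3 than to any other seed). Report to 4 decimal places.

Area of P3's cell: 796.2245

1. box [0,39]×[0,66]: [(0, 0) (39, 0) (39, 66) (0, 66)]
2. ⊥bis P3·P0 via (21.415,45.48): [(0, 46.6429) (39, 44.5251) (39, 66) (0, 66)]  |A|=796.2245
3. ⊥bis P3·P1 via (17,28.615): [(0, 46.6429) (39, 44.5251) (39, 66) (0, 66)]  |A|=796.2245
4. ⊥bis P3·P2 via (17.185,33.485): [(0, 46.6429) (39, 44.5251) (39, 66) (0, 66)]  |A|=796.2245
5. canonical 4-gon: [(0, 46.6429) (39, 44.5251) (39, 66) (0, 66)]
6. shoelace: 796.2245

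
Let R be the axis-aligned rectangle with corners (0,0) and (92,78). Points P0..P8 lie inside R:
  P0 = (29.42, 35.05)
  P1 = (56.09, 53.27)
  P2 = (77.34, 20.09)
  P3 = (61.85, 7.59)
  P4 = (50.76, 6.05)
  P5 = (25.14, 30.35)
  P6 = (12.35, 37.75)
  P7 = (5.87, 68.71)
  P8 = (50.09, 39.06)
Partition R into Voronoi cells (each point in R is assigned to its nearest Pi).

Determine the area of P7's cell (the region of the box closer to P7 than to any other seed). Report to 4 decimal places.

1. box [0,92]×[0,78]: [(0, 0) (92, 0) (92, 78) (0, 78)]
2. ⊥bis P7·P0 via (17.645,51.88): [(0, 39.5348) (54.9783, 78) (0, 78)]  |A|=1057.3759
3. ⊥bis P7·P1 via (30.98,60.99): [(0, 39.5348) (31.0661, 61.27) (36.2097, 78) (0, 78)]  |A|=900.3761
4. ⊥bis P7·P2 via (41.605,44.4): [(0, 39.5348) (31.0661, 61.27) (36.2097, 78) (0, 78)]  |A|=900.3761
5. ⊥bis P7·P3 via (33.86,38.15): [(0, 39.5348) (31.0661, 61.27) (36.2097, 78) (0, 78)]  |A|=900.3761
6. ⊥bis P7·P4 via (28.315,37.38): [(0, 39.5348) (31.0661, 61.27) (36.2097, 78) (0, 78)]  |A|=900.3761
7. ⊥bis P7·P5 via (15.505,49.53): [(0, 41.7411) (11.1828, 47.3587) (31.0661, 61.27) (36.2097, 78) (0, 78)]  |A|=888.0396
8. ⊥bis P7·P6 via (9.11,53.23): [(0, 51.3233) (24.0414, 56.3552) (31.0661, 61.27) (36.2097, 78) (0, 78)]  |A|=758.6707
9. ⊥bis P7·P8 via (27.98,53.885): [(0, 51.3233) (24.0414, 56.3552) (31.0661, 61.27) (36.2097, 78) (0, 78)]  |A|=758.6707
10. canonical 5-gon: [(0, 51.3233) (24.0414, 56.3552) (31.0661, 61.27) (36.2097, 78) (0, 78)]
11. shoelace: 758.6707

Area of P7's cell: 758.6707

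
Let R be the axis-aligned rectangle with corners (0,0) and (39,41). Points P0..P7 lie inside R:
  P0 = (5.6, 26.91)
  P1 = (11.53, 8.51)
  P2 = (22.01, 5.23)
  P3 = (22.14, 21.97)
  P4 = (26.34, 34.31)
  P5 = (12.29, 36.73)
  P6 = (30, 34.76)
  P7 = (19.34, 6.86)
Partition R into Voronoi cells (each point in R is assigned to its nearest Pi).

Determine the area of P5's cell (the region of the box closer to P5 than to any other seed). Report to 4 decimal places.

1. box [0,39]×[0,41]: [(0, 0) (39, 0) (39, 41) (0, 41)]
2. ⊥bis P5·P0 via (8.945,31.82): [(0, 37.9139) (39, 11.3446) (39, 41) (0, 41)]  |A|=638.4584
3. ⊥bis P5·P1 via (11.91,22.62): [(0, 37.9139) (22.8831, 22.3245) (39, 21.8904) (39, 41) (0, 41)]  |A|=553.4758
4. ⊥bis P5·P2 via (17.15,20.98): [(0, 37.9139) (22.4542, 22.6167) (39, 27.7223) (39, 41) (0, 41)]  |A|=502.9675
5. ⊥bis P5·P3 via (17.215,29.35): [(0, 37.9139) (14.8688, 27.7843) (34.6723, 41) (0, 41)]  |A|=252.0524
6. ⊥bis P5·P4 via (19.315,35.52): [(0, 37.9139) (14.8688, 27.7843) (18.387, 30.1321) (20.2589, 41) (0, 41)]  |A|=173.7309
7. ⊥bis P5·P6 via (21.145,35.745): [(0, 37.9139) (14.8688, 27.7843) (18.387, 30.1321) (20.2589, 41) (0, 41)]  |A|=173.7309
8. ⊥bis P5·P7 via (15.815,21.795): [(0, 37.9139) (14.8688, 27.7843) (18.387, 30.1321) (20.2589, 41) (0, 41)]  |A|=173.7309
9. canonical 5-gon: [(0, 37.9139) (14.8688, 27.7843) (18.387, 30.1321) (20.2589, 41) (0, 41)]
10. shoelace: 173.7309

Area of P5's cell: 173.7309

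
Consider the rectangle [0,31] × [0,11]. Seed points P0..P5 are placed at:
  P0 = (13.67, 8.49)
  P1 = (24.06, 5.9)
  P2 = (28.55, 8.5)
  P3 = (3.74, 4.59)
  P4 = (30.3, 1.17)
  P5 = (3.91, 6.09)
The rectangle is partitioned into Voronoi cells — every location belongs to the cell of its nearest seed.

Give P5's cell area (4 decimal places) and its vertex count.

Area of P5's cell: 49.4255 (4 vertices)

1. box [0,31]×[0,11]: [(0, 0) (31, 0) (31, 11) (0, 11)]
2. ⊥bis P5·P0 via (8.79,7.29): [(0, 0) (10.5826, 0) (7.8777, 11) (0, 11)]  |A|=101.5318
3. ⊥bis P5·P1 via (13.985,5.995): [(0, 0) (10.5826, 0) (7.8777, 11) (0, 11)]  |A|=101.5318
4. ⊥bis P5·P2 via (16.23,7.295): [(0, 0) (10.5826, 0) (7.8777, 11) (0, 11)]  |A|=101.5318
5. ⊥bis P5·P3 via (3.825,5.34): [(0, 5.7735) (9.4256, 4.7053) (7.8777, 11) (0, 11)]  |A|=49.4255
6. ⊥bis P5·P4 via (17.105,3.63): [(0, 5.7735) (9.4256, 4.7053) (7.8777, 11) (0, 11)]  |A|=49.4255
7. canonical 4-gon: [(0, 5.7735) (9.4256, 4.7053) (7.8777, 11) (0, 11)]
8. shoelace: 49.4255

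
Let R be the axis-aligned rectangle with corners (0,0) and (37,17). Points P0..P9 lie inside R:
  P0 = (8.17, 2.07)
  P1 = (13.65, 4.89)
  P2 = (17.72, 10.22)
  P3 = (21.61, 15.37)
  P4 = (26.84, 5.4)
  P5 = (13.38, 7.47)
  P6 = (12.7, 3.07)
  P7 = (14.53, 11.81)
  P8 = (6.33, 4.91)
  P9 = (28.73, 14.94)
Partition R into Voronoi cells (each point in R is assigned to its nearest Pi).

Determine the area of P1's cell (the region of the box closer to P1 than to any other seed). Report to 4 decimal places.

1. box [0,37]×[0,17]: [(0, 0) (37, 0) (37, 17) (0, 17)]
2. ⊥bis P1·P0 via (10.91,3.48): [(12.7008, 0) (37, 0) (37, 17) (3.9526, 17)]  |A|=487.4458
3. ⊥bis P1·P2 via (15.685,7.555): [(4.3647, 16.1992) (12.7008, 0) (25.5789, 0)]  |A|=104.3073
4. ⊥bis P1·P3 via (17.63,10.13): [(4.3647, 16.1992) (12.7008, 0) (25.5789, 0)]  |A|=104.3073
5. ⊥bis P1·P4 via (20.245,5.145): [(20.2877, 4.0404) (4.3647, 16.1992) (12.7008, 0) (20.4439, 0)]  |A|=93.9338
6. ⊥bis P1·P5 via (13.515,6.18): [(20.2877, 4.0404) (17.0071, 6.5455) (9.7247, 5.7833) (12.7008, 0) (20.4439, 0)]  |A|=53.9652
7. ⊥bis P1·P6 via (13.175,3.98): [(20.4366, 0.1896) (20.2877, 4.0404) (17.0071, 6.5455) (9.7247, 5.7833) (9.7264, 5.7801)]  |A|=30.5923
8. ⊥bis P1·P7 via (14.09,8.35): [(20.4366, 0.1896) (20.2877, 4.0404) (17.0071, 6.5455) (9.7247, 5.7833) (9.7264, 5.7801)]  |A|=30.5923
9. ⊥bis P1·P8 via (9.99,4.9): [(9.992, 5.6414) (20.4366, 0.1896) (20.2877, 4.0404) (17.0071, 6.5455) (9.9925, 5.8114)]  |A|=30.5692
10. ⊥bis P1·P9 via (21.19,9.915): [(9.992, 5.6414) (20.4366, 0.1896) (20.2877, 4.0404) (17.0071, 6.5455) (9.9925, 5.8114)]  |A|=30.5692
11. canonical 5-gon: [(9.992, 5.6414) (20.4366, 0.1896) (20.2877, 4.0404) (17.0071, 6.5455) (9.9925, 5.8114)]
12. shoelace: 30.5692

Area of P1's cell: 30.5692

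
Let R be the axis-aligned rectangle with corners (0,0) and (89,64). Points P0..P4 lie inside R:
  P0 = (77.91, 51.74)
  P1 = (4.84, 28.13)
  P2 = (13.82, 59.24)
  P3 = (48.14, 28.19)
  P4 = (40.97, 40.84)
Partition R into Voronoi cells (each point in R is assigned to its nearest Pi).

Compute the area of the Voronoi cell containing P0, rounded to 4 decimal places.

1. box [0,89]×[0,64]: [(0, 0) (89, 0) (89, 64) (0, 64)]
2. ⊥bis P0·P1 via (41.375,39.935): [(54.2786, 0) (89, 0) (89, 64) (33.5992, 64)]  |A|=2883.9094
3. ⊥bis P0·P2 via (45.865,55.49): [(43.3349, 33.8694) (54.2786, 0) (89, 0) (89, 64) (46.8609, 64)]  |A|=2684.1189
4. ⊥bis P0·P3 via (63.025,39.965): [(46.4937, 60.8625) (89, 7.1295) (89, 64) (46.8609, 64)]  |A|=1274.7822
5. ⊥bis P0·P4 via (59.44,46.29): [(60.2839, 43.4301) (89, 7.1295) (89, 64) (54.2143, 64)]  |A|=1174.3195
6. canonical 4-gon: [(60.2839, 43.4301) (89, 7.1295) (89, 64) (54.2143, 64)]
7. shoelace: 1174.3195

Area of P0's cell: 1174.3195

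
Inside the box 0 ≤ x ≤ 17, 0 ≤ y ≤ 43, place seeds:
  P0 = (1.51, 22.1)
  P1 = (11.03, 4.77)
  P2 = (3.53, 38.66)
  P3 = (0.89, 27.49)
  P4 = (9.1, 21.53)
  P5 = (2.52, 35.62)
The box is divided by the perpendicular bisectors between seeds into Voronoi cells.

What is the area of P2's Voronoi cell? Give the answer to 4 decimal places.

1. box [0,17]×[0,43]: [(0, 0) (17, 0) (17, 43) (0, 43)]
2. ⊥bis P2·P0 via (2.52,30.38): [(0, 30.6874) (17, 28.6137) (17, 43) (0, 43)]  |A|=226.9406
3. ⊥bis P2·P1 via (7.28,21.715): [(0, 30.6874) (17, 28.6137) (17, 43) (0, 43)]  |A|=226.9406
4. ⊥bis P2·P3 via (2.21,33.075): [(0, 33.5973) (17, 29.5794) (17, 43) (0, 43)]  |A|=193.9976
5. ⊥bis P2·P4 via (6.315,30.095): [(0, 33.5973) (9.8943, 31.2588) (17, 33.5693) (17, 43) (0, 43)]  |A|=179.822
6. ⊥bis P2·P5 via (3.025,37.14): [(0, 38.145) (15.3688, 33.0389) (17, 33.5693) (17, 43) (0, 43)]  |A|=129.6683
7. canonical 5-gon: [(0, 38.145) (15.3688, 33.0389) (17, 33.5693) (17, 43) (0, 43)]
8. shoelace: 129.6683

Area of P2's cell: 129.6683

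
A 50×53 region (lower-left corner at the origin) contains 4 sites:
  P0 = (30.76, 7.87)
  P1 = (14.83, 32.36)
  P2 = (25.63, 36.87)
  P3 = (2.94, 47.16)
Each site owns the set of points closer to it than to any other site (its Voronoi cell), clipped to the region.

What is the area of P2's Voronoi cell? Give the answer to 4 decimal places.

1. box [0,50]×[0,53]: [(0, 0) (50, 0) (50, 53) (0, 53)]
2. ⊥bis P2·P0 via (28.195,22.37): [(0, 17.3824) (50, 26.2272) (50, 53) (0, 53)]  |A|=1559.7592
3. ⊥bis P2·P1 via (20.23,34.615): [(25.5396, 21.9003) (50, 26.2272) (50, 53) (12.5526, 53)]  |A|=909.7393
4. ⊥bis P2·P3 via (14.285,42.015): [(15.7713, 45.2923) (25.5396, 21.9003) (50, 26.2272) (50, 53) (19.2667, 53)]  |A|=883.8638
5. canonical 5-gon: [(15.7713, 45.2923) (25.5396, 21.9003) (50, 26.2272) (50, 53) (19.2667, 53)]
6. shoelace: 883.8638

Area of P2's cell: 883.8638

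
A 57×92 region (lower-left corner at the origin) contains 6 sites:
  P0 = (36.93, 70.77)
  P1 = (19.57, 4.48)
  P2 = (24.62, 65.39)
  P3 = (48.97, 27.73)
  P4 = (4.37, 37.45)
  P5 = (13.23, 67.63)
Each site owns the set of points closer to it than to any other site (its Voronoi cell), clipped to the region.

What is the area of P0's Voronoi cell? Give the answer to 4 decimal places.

Area of P0's cell: 1138.0370

1. box [0,57]×[0,92]: [(0, 0) (57, 0) (57, 92) (0, 92)]
2. ⊥bis P0·P1 via (28.25,37.625): [(0, 45.0231) (57, 30.096) (57, 92) (0, 92)]  |A|=3103.1068
3. ⊥bis P0·P2 via (30.775,68.08): [(46.1318, 32.9421) (57, 30.096) (57, 92) (20.3209, 92)]  |A|=1419.4878
4. ⊥bis P0·P3 via (42.95,49.25): [(39.4343, 48.2665) (57, 53.1803) (57, 92) (20.3209, 92)]  |A|=1142.998
5. ⊥bis P0·P4 via (20.65,54.11): [(39.4343, 48.2665) (57, 53.1803) (57, 92) (20.3209, 92)]  |A|=1142.998
6. ⊥bis P0·P5 via (25.08,69.2): [(22.8155, 86.2923) (39.4343, 48.2665) (57, 53.1803) (57, 92) (22.0592, 92)]  |A|=1138.037
7. canonical 5-gon: [(22.8155, 86.2923) (39.4343, 48.2665) (57, 53.1803) (57, 92) (22.0592, 92)]
8. shoelace: 1138.037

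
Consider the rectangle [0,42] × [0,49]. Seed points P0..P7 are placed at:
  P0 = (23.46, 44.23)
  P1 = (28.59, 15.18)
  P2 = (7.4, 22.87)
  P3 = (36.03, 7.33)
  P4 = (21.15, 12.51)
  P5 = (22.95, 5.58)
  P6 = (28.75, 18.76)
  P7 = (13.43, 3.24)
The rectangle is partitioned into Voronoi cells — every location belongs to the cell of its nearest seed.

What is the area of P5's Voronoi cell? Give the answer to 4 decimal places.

1. box [0,42]×[0,49]: [(0, 0) (42, 0) (42, 49) (0, 49)]
2. ⊥bis P5·P0 via (23.205,24.905): [(0, 25.2112) (0, 0) (42, 0) (42, 24.657)]  |A|=1047.232
3. ⊥bis P5·P1 via (25.77,10.38): [(0.5375, 25.2041) (0, 25.2112) (0, 0) (42, 0) (42, 0.8449)]  |A|=553.5768
4. ⊥bis P5·P2 via (15.175,14.225): [(16.7754, 15.6643) (0, 0.5772) (0, 0) (42, 0) (42, 0.8449)]  |A|=344.4478
5. ⊥bis P5·P3 via (29.49,6.455): [(29.2374, 8.3429) (16.7754, 15.6643) (0, 0.5772) (0, 0) (30.3536, 0)]  |A|=290.4742
6. ⊥bis P5·P4 via (22.05,9.045): [(29.2374, 8.3429) (26.2053, 10.1243) (4.2847, 4.4306) (0, 0.5772) (0, 0) (30.3536, 0)]  |A|=202.9084
7. ⊥bis P5·P6 via (25.85,12.17): [(29.2374, 8.3429) (26.2053, 10.1243) (4.2847, 4.4306) (0, 0.5772) (0, 0) (30.3536, 0)]  |A|=202.9084
8. ⊥bis P5·P7 via (18.19,4.41): [(29.2374, 8.3429) (26.2053, 10.1243) (17.3507, 7.8244) (19.274, 0) (30.3536, 0)]  |A|=104.5934
9. canonical 5-gon: [(29.2374, 8.3429) (26.2053, 10.1243) (17.3507, 7.8244) (19.274, 0) (30.3536, 0)]
10. shoelace: 104.5934

Area of P5's cell: 104.5934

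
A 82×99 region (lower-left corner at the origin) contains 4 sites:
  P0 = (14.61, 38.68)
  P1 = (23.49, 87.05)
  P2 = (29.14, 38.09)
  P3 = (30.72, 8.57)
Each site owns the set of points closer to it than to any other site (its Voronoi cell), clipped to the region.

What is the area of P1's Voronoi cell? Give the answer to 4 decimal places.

1. box [0,82]×[0,99]: [(0, 0) (82, 0) (82, 99) (0, 99)]
2. ⊥bis P1·P0 via (19.05,62.865): [(0, 66.3623) (82, 51.3083) (82, 99) (0, 99)]  |A|=3293.5044
3. ⊥bis P1·P2 via (26.315,62.57): [(0, 66.3623) (22.8408, 62.1691) (82, 68.9961) (82, 99) (0, 99)]  |A|=2770.308
4. ⊥bis P1·P3 via (27.105,47.81): [(0, 66.3623) (22.8408, 62.1691) (82, 68.9961) (82, 99) (0, 99)]  |A|=2770.308
5. canonical 5-gon: [(0, 66.3623) (22.8408, 62.1691) (82, 68.9961) (82, 99) (0, 99)]
6. shoelace: 2770.308

Area of P1's cell: 2770.3080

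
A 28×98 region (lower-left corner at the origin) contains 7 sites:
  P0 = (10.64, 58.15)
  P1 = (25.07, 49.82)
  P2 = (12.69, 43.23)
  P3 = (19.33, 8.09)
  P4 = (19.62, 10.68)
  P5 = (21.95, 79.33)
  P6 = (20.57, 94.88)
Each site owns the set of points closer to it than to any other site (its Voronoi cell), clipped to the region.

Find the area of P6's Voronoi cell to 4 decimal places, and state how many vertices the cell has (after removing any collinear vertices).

Area of P6's cell: 323.1003 (4 vertices)

1. box [0,28]×[0,98]: [(0, 0) (28, 0) (28, 98) (0, 98)]
2. ⊥bis P6·P0 via (15.605,76.515): [(0, 80.7338) (28, 73.164) (28, 98) (0, 98)]  |A|=589.4304
3. ⊥bis P6·P1 via (22.82,72.35): [(0, 80.7338) (28, 73.164) (28, 98) (0, 98)]  |A|=589.4304
4. ⊥bis P6·P2 via (16.63,69.055): [(0, 80.7338) (28, 73.164) (28, 98) (0, 98)]  |A|=589.4304
5. ⊥bis P6·P3 via (19.95,51.485): [(0, 80.7338) (28, 73.164) (28, 98) (0, 98)]  |A|=589.4304
6. ⊥bis P6·P4 via (20.095,52.78): [(0, 80.7338) (28, 73.164) (28, 98) (0, 98)]  |A|=589.4304
7. ⊥bis P6·P5 via (21.26,87.105): [(0, 85.2183) (28, 87.7031) (28, 98) (0, 98)]  |A|=323.1003
8. canonical 4-gon: [(0, 85.2183) (28, 87.7031) (28, 98) (0, 98)]
9. shoelace: 323.1003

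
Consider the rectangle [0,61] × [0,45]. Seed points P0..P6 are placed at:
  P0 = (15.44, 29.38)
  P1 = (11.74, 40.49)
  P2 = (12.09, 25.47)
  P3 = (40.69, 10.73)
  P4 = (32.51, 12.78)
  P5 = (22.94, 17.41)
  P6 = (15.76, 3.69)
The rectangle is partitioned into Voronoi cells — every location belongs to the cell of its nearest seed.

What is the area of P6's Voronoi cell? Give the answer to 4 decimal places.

Area of P6's cell: 313.4775

1. box [0,61]×[0,45]: [(0, 0) (61, 0) (61, 45) (0, 45)]
2. ⊥bis P6·P0 via (15.6,16.535): [(0, 16.3407) (0, 0) (61, 0) (61, 17.1005)]  |A|=1019.9564
3. ⊥bis P6·P1 via (13.75,22.09): [(0, 16.3407) (0, 0) (61, 0) (61, 17.1005)]  |A|=1019.9564
4. ⊥bis P6·P2 via (13.925,14.58): [(26.3196, 16.6685) (0, 12.2336) (0, 0) (61, 0) (61, 17.1005)]  |A|=965.908
5. ⊥bis P6·P3 via (28.225,7.21): [(25.5888, 16.5454) (0, 12.2336) (0, 0) (30.261, 0)]  |A|=406.8616
6. ⊥bis P6·P4 via (24.135,8.235): [(20.1247, 15.6247) (0, 12.2336) (0, 0) (28.604, 0)]  |A|=346.5631
7. ⊥bis P6·P5 via (19.35,10.55): [(24.2783, 7.9709) (12.2035, 14.2899) (0, 12.2336) (0, 0) (28.604, 0)]  |A|=313.4775
8. canonical 5-gon: [(24.2783, 7.9709) (12.2035, 14.2899) (0, 12.2336) (0, 0) (28.604, 0)]
9. shoelace: 313.4775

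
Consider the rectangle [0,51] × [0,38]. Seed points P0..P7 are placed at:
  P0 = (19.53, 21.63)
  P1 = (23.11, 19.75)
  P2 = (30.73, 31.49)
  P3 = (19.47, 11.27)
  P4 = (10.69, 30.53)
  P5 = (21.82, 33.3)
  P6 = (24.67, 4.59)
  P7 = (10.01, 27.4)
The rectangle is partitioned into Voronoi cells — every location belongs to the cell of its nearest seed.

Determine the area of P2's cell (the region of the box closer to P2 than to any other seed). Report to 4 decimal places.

Area of P2's cell: 485.3208

1. box [0,51]×[0,38]: [(0, 0) (51, 0) (51, 38) (0, 38)]
2. ⊥bis P2·P0 via (25.13,26.56): [(48.5123, 0) (51, 0) (51, 38) (15.0587, 38)]  |A|=730.151
3. ⊥bis P2·P1 via (26.92,25.62): [(24.6744, 27.0776) (51, 9.9906) (51, 38) (15.0587, 38)]  |A|=564.9664
4. ⊥bis P2·P3 via (25.1,21.38): [(24.6744, 27.0776) (51, 9.9906) (51, 38) (15.0587, 38)]  |A|=564.9664
5. ⊥bis P2·P4 via (20.71,31.01): [(20.6811, 31.6135) (24.6744, 27.0776) (51, 9.9906) (51, 38) (20.3751, 38)]  |A|=547.9898
6. ⊥bis P2·P5 via (26.275,32.395): [(25.1342, 26.7791) (51, 9.9906) (51, 38) (27.4136, 38)]  |A|=494.5737
7. ⊥bis P2·P6 via (27.7,18.04): [(25.1342, 26.7791) (44.3918, 14.2797) (51, 12.791) (51, 38) (27.4136, 38)]  |A|=485.3208
8. ⊥bis P2·P7 via (20.37,29.445): [(25.1342, 26.7791) (44.3918, 14.2797) (51, 12.791) (51, 38) (27.4136, 38)]  |A|=485.3208
9. canonical 5-gon: [(25.1342, 26.7791) (44.3918, 14.2797) (51, 12.791) (51, 38) (27.4136, 38)]
10. shoelace: 485.3208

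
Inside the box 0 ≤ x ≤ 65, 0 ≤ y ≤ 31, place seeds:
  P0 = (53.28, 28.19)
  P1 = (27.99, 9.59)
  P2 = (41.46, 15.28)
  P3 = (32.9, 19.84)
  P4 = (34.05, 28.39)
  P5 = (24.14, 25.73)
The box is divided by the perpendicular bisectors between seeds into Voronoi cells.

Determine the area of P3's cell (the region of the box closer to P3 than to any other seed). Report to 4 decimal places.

1. box [0,65]×[0,31]: [(0, 0) (65, 0) (65, 31) (0, 31)]
2. ⊥bis P3·P0 via (43.09,24.015): [(0, 0) (52.9293, 0) (40.2281, 31) (0, 31)]  |A|=1443.9405
3. ⊥bis P3·P1 via (30.445,14.715): [(0, 29.2989) (50.9186, 4.9077) (40.2281, 31) (0, 31)]  |A|=568.132
4. ⊥bis P3·P2 via (37.18,17.56): [(0, 29.2989) (34.6033, 12.7231) (42.0156, 26.6373) (40.2281, 31) (0, 31)]  |A|=425.6596
5. ⊥bis P3·P4 via (33.475,24.115): [(1.9779, 28.3515) (34.6033, 12.7231) (40.1907, 23.2117)]  |A|=214.7597
6. ⊥bis P3·P5 via (28.52,22.785): [(29.751, 24.6159) (24.8848, 17.3785) (34.6033, 12.7231) (40.1907, 23.2117)]  |A|=105.1676
7. canonical 4-gon: [(29.751, 24.6159) (24.8848, 17.3785) (34.6033, 12.7231) (40.1907, 23.2117)]
8. shoelace: 105.1676

Area of P3's cell: 105.1676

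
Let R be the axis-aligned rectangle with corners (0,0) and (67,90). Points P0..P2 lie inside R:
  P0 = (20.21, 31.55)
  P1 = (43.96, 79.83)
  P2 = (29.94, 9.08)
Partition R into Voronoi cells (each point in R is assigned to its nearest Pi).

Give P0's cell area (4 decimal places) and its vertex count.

Area of P0's cell: 2079.0583 (4 vertices)

1. box [0,67]×[0,90]: [(0, 0) (67, 0) (67, 90) (0, 90)]
2. ⊥bis P0·P1 via (32.085,55.69): [(0, 71.4733) (0, 0) (67, 0) (67, 38.5145)]  |A|=3684.5933
3. ⊥bis P0·P2 via (25.075,20.315): [(0, 71.4733) (0, 9.457) (67, 38.4694) (67, 38.5145)]  |A|=2079.0583
4. canonical 4-gon: [(0, 71.4733) (0, 9.457) (67, 38.4694) (67, 38.5145)]
5. shoelace: 2079.0583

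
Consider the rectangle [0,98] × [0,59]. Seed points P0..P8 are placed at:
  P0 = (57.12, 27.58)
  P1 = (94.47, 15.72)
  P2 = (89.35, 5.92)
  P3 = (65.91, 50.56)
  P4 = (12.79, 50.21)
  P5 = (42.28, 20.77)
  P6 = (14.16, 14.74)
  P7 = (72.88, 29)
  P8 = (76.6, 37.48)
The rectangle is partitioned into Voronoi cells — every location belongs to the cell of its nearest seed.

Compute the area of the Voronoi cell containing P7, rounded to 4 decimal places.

1. box [0,98]×[0,59]: [(0, 0) (98, 0) (98, 59) (0, 59)]
2. ⊥bis P7·P0 via (65,28.29): [(67.549, 0) (98, 0) (98, 59) (62.233, 59)]  |A|=1953.4323
3. ⊥bis P7·P1 via (83.675,22.36): [(67.549, 0) (69.9214, 0) (98, 45.6489) (98, 59) (62.233, 59)]  |A|=1312.553
4. ⊥bis P7·P2 via (81.115,17.46): [(66.8904, 7.3093) (80.3058, 16.8826) (98, 45.6489) (98, 59) (62.233, 59)]  |A|=1240.346
5. ⊥bis P7·P3 via (69.395,39.78): [(64.1184, 38.0742) (66.8904, 7.3093) (80.3058, 16.8826) (98, 45.6489) (98, 49.0275)]  |A|=697.1774
6. ⊥bis P7·P4 via (42.835,39.605): [(64.1184, 38.0742) (66.8904, 7.3093) (80.3058, 16.8826) (98, 45.6489) (98, 49.0275)]  |A|=697.1774
7. ⊥bis P7·P5 via (57.58,24.885): [(64.1184, 38.0742) (66.8904, 7.3093) (80.3058, 16.8826) (98, 45.6489) (98, 49.0275)]  |A|=697.1774
8. ⊥bis P7·P6 via (43.52,21.87): [(64.1184, 38.0742) (66.8904, 7.3093) (80.3058, 16.8826) (98, 45.6489) (98, 49.0275)]  |A|=697.1774
9. ⊥bis P7·P8 via (74.74,33.24): [(64.1348, 37.8923) (66.8904, 7.3093) (80.3058, 16.8826) (87.0466, 27.8414)]  |A|=377.7501
10. canonical 4-gon: [(64.1348, 37.8923) (66.8904, 7.3093) (80.3058, 16.8826) (87.0466, 27.8414)]
11. shoelace: 377.7501

Area of P7's cell: 377.7501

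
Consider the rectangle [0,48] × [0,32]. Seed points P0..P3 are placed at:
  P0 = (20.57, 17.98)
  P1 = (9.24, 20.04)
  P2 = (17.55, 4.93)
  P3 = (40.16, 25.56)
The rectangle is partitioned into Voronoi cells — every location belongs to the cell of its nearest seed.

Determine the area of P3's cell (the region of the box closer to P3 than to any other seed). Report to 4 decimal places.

1. box [0,48]×[0,32]: [(0, 0) (48, 0) (48, 32) (0, 32)]
2. ⊥bis P3·P0 via (30.365,21.77): [(38.7885, 0) (48, 0) (48, 32) (26.4067, 32)]  |A|=492.8769
3. ⊥bis P3·P1 via (24.7,22.8): [(38.7885, 0) (48, 0) (48, 32) (26.4067, 32)]  |A|=492.8769
4. ⊥bis P3·P2 via (28.855,15.245): [(35.8606, 7.5671) (42.765, 0) (48, 0) (48, 32) (26.4067, 32)]  |A|=477.8318
5. canonical 5-gon: [(35.8606, 7.5671) (42.765, 0) (48, 0) (48, 32) (26.4067, 32)]
6. shoelace: 477.8318

Area of P3's cell: 477.8318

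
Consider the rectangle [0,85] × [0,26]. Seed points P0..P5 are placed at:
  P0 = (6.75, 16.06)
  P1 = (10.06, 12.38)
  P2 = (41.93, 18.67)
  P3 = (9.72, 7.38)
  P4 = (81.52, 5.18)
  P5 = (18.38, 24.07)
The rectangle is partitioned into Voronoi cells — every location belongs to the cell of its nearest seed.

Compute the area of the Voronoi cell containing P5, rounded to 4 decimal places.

Area of P5's cell: 219.7568

1. box [0,85]×[0,26]: [(0, 0) (85, 0) (85, 26) (0, 26)]
2. ⊥bis P5·P0 via (12.565,20.065): [(26.3845, 0) (85, 0) (85, 26) (8.4774, 26)]  |A|=1756.7961
3. ⊥bis P5·P1 via (14.22,18.225): [(13.4595, 18.7663) (39.827, 0) (85, 0) (85, 26) (8.4774, 26)]  |A|=1630.6631
4. ⊥bis P5·P2 via (30.155,21.37): [(13.4595, 18.7663) (27.2993, 8.9162) (31.2167, 26) (8.4774, 26)]  |A|=219.7568
5. ⊥bis P5·P3 via (14.05,15.725): [(13.4595, 18.7663) (27.2993, 8.9162) (31.2167, 26) (8.4774, 26)]  |A|=219.7568
6. ⊥bis P5·P4 via (49.95,14.625): [(13.4595, 18.7663) (27.2993, 8.9162) (31.2167, 26) (8.4774, 26)]  |A|=219.7568
7. canonical 4-gon: [(13.4595, 18.7663) (27.2993, 8.9162) (31.2167, 26) (8.4774, 26)]
8. shoelace: 219.7568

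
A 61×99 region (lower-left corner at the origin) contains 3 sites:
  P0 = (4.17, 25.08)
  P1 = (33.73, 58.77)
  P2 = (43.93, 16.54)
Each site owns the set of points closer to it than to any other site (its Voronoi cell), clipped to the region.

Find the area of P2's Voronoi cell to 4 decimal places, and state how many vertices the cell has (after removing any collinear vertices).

Area of P2's cell: 1450.8752 (4 vertices)

1. box [0,61]×[0,99]: [(0, 0) (61, 0) (61, 99) (0, 99)]
2. ⊥bis P2·P0 via (24.05,20.81): [(19.5802, 0) (61, 0) (61, 99) (40.8443, 99)]  |A|=3047.9834
3. ⊥bis P2·P1 via (38.83,37.655): [(27.0574, 34.8115) (19.5802, 0) (61, 0) (61, 43.0098)]  |A|=1450.8752
4. canonical 4-gon: [(27.0574, 34.8115) (19.5802, 0) (61, 0) (61, 43.0098)]
5. shoelace: 1450.8752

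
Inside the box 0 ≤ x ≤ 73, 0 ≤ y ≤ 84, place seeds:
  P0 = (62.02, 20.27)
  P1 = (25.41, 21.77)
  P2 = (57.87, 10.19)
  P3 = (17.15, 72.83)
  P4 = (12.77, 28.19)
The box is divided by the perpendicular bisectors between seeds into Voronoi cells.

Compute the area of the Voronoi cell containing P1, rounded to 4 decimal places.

1. box [0,73]×[0,84]: [(0, 0) (73, 0) (73, 84) (0, 84)]
2. ⊥bis P1·P0 via (43.715,21.02): [(0, 0) (42.8538, 0) (46.2954, 84) (0, 84)]  |A|=3744.2665
3. ⊥bis P1·P2 via (41.64,15.98): [(0, 0) (35.9392, 0) (43.7509, 21.8972) (46.2954, 84) (0, 84)]  |A|=3668.5616
4. ⊥bis P1·P3 via (21.28,47.3): [(0, 43.8575) (0, 0) (35.9392, 0) (43.7509, 21.8972) (44.9486, 51.1289)]  |A|=2005.4955
5. ⊥bis P1·P4 via (19.09,24.98): [(31.2454, 48.9121) (6.4024, 0) (35.9392, 0) (43.7509, 21.8972) (44.9486, 51.1289)]  |A|=1163.746
6. canonical 5-gon: [(31.2454, 48.9121) (6.4024, 0) (35.9392, 0) (43.7509, 21.8972) (44.9486, 51.1289)]
7. shoelace: 1163.746

Area of P1's cell: 1163.7460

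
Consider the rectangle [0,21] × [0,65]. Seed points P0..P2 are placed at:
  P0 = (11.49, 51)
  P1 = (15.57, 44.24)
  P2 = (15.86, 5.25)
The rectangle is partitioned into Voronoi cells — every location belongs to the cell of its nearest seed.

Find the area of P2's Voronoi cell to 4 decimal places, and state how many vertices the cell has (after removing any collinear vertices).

1. box [0,21]×[0,65]: [(0, 0) (21, 0) (21, 65) (0, 65)]
2. ⊥bis P2·P0 via (13.675,28.125): [(0, 26.8188) (0, 0) (21, 0) (21, 28.8247)]  |A|=584.2563
3. ⊥bis P2·P1 via (15.715,24.745): [(0, 24.6281) (0, 0) (21, 0) (21, 24.7843)]  |A|=518.8304
4. canonical 4-gon: [(0, 24.6281) (0, 0) (21, 0) (21, 24.7843)]
5. shoelace: 518.8304

Area of P2's cell: 518.8304 (4 vertices)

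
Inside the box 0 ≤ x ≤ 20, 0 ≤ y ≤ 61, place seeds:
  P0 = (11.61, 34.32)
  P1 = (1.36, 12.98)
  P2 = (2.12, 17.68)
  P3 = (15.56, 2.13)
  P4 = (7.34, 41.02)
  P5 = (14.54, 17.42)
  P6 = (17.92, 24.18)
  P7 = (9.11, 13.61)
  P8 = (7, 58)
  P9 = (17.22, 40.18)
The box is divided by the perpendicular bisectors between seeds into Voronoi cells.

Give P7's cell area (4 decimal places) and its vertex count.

Area of P7's cell: 92.2636 (4 vertices)

1. box [0,20]×[0,61]: [(0, 0) (20, 0) (20, 61) (0, 61)]
2. ⊥bis P7·P0 via (10.36,23.965): [(0, 25.2156) (0, 0) (20, 0) (20, 22.8013)]  |A|=480.1691
3. ⊥bis P7·P1 via (5.235,13.295): [(4.3082, 24.6955) (6.3158, 0) (20, 0) (20, 22.8013)]  |A|=347.8662
4. ⊥bis P7·P2 via (5.615,15.645): [(10.4529, 23.9538) (5.1139, 14.7844) (6.3158, 0) (20, 0) (20, 22.8013)]  |A|=317.7149
5. ⊥bis P7·P3 via (12.335,7.87): [(10.4529, 23.9538) (5.1139, 14.7844) (5.9669, 4.2921) (20, 12.1766) (20, 22.8013)]  |A|=202.9103
6. ⊥bis P7·P4 via (8.225,27.315): [(10.4529, 23.9538) (5.1139, 14.7844) (5.9669, 4.2921) (20, 12.1766) (20, 22.8013)]  |A|=202.9103
7. ⊥bis P7·P5 via (11.825,15.515): [(8.3899, 20.4107) (5.1139, 14.7844) (5.9669, 4.2921) (15.8166, 9.8261)]  |A|=92.2636
8. ⊥bis P7·P6 via (13.515,18.895): [(8.3899, 20.4107) (5.1139, 14.7844) (5.9669, 4.2921) (15.8166, 9.8261)]  |A|=92.2636
9. ⊥bis P7·P8 via (8.055,35.805): [(8.3899, 20.4107) (5.1139, 14.7844) (5.9669, 4.2921) (15.8166, 9.8261)]  |A|=92.2636
10. ⊥bis P7·P9 via (13.165,26.895): [(8.3899, 20.4107) (5.1139, 14.7844) (5.9669, 4.2921) (15.8166, 9.8261)]  |A|=92.2636
11. canonical 4-gon: [(8.3899, 20.4107) (5.1139, 14.7844) (5.9669, 4.2921) (15.8166, 9.8261)]
12. shoelace: 92.2636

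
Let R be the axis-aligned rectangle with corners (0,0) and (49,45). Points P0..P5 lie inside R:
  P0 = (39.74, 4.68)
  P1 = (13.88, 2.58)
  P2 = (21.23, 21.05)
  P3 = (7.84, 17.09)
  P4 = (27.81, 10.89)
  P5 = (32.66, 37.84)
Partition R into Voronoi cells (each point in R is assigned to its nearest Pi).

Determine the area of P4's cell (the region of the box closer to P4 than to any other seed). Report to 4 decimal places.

1. box [0,49]×[0,45]: [(0, 0) (49, 0) (49, 45) (0, 45)]
2. ⊥bis P4·P0 via (33.775,7.785): [(0, 0) (29.7226, 0) (49, 37.0337) (49, 45) (0, 45)]  |A|=1848.044
3. ⊥bis P4·P1 via (20.845,6.735): [(0, 41.6773) (24.8628, 0) (29.7226, 0) (49, 37.0337) (49, 45) (0, 45)]  |A|=1329.9365
4. ⊥bis P4·P2 via (24.52,15.97): [(17.8953, 11.6796) (24.8628, 0) (29.7226, 0) (44.9092, 29.1748)]  |A|=289.5968
5. ⊥bis P4·P3 via (17.825,13.99): [(17.8953, 11.6796) (24.8628, 0) (29.7226, 0) (44.9092, 29.1748)]  |A|=289.5968
6. ⊥bis P4·P5 via (30.235,24.365): [(35.9065, 23.3443) (17.8953, 11.6796) (24.8628, 0) (29.7226, 0) (41.363, 22.3624)]  |A|=269.2695
7. canonical 5-gon: [(35.9065, 23.3443) (17.8953, 11.6796) (24.8628, 0) (29.7226, 0) (41.363, 22.3624)]
8. shoelace: 269.2695

Area of P4's cell: 269.2695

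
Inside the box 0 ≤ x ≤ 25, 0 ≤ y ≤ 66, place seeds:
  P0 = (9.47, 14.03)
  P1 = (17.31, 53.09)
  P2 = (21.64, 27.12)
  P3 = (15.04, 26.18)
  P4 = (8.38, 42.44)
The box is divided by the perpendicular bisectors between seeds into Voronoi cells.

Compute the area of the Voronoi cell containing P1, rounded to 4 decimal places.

Area of P1's cell: 442.7119

1. box [0,25]×[0,66]: [(0, 0) (25, 0) (25, 66) (0, 66)]
2. ⊥bis P1·P0 via (13.39,33.56): [(0, 36.2476) (25, 31.2297) (25, 66) (0, 66)]  |A|=806.5341
3. ⊥bis P1·P2 via (19.475,40.105): [(0, 36.8579) (25, 41.0262) (25, 66) (0, 66)]  |A|=676.4487
4. ⊥bis P1·P3 via (16.175,39.635): [(0, 40.9994) (16.4945, 39.6081) (25, 41.0262) (25, 66) (0, 66)]  |A|=642.2925
5. ⊥bis P1·P4 via (12.845,47.765): [(0, 58.5355) (21.5648, 40.4534) (25, 41.0262) (25, 66) (0, 66)]  |A|=442.7119
6. canonical 5-gon: [(0, 58.5355) (21.5648, 40.4534) (25, 41.0262) (25, 66) (0, 66)]
7. shoelace: 442.7119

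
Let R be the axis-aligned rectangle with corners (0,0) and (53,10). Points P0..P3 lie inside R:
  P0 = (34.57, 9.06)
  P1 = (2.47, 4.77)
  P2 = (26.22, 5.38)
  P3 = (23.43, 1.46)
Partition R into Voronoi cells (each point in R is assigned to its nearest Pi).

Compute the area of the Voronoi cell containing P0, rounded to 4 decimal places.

1. box [0,53]×[0,10]: [(0, 0) (53, 0) (53, 10) (0, 10)]
2. ⊥bis P0·P1 via (18.52,6.915): [(19.4442, 0) (53, 0) (53, 10) (18.1077, 10)]  |A|=342.2407
3. ⊥bis P0·P2 via (30.395,7.22): [(33.577, 0) (53, 0) (53, 10) (29.1698, 10)]  |A|=216.266
4. ⊥bis P0·P3 via (29,5.26): [(33.577, 0) (53, 0) (53, 10) (29.1698, 10)]  |A|=216.266
5. canonical 4-gon: [(33.577, 0) (53, 0) (53, 10) (29.1698, 10)]
6. shoelace: 216.266

Area of P0's cell: 216.2660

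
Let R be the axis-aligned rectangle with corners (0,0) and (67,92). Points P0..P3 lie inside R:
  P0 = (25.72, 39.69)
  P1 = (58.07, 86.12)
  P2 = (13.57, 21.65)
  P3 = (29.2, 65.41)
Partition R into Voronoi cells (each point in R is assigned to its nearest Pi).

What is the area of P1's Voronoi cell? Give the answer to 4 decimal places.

1. box [0,67]×[0,92]: [(0, 0) (67, 0) (67, 92) (0, 92)]
2. ⊥bis P1·P0 via (41.895,62.905): [(67, 45.4131) (67, 92) (0.1367, 92)]  |A|=1557.4753
3. ⊥bis P1·P2 via (35.82,53.885): [(67, 45.4131) (67, 92) (0.1367, 92)]  |A|=1557.4753
4. ⊥bis P1·P3 via (43.635,75.765): [(63.8172, 47.6308) (67, 45.4131) (67, 92) (31.9888, 92)]  |A|=850.8493
5. canonical 4-gon: [(63.8172, 47.6308) (67, 45.4131) (67, 92) (31.9888, 92)]
6. shoelace: 850.8493

Area of P1's cell: 850.8493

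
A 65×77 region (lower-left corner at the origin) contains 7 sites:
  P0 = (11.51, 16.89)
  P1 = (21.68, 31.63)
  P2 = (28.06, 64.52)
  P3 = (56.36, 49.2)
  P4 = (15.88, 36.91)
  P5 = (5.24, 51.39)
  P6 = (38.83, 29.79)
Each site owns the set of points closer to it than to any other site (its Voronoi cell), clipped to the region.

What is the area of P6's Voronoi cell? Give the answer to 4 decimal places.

Area of P6's cell: 1301.7471

1. box [0,65]×[0,77]: [(0, 0) (65, 0) (65, 77) (0, 77)]
2. ⊥bis P6·P0 via (25.17,23.34): [(0, 76.6458) (36.1907, 0) (65, 0) (65, 77) (0, 77)]  |A|=3618.0673
3. ⊥bis P6·P1 via (30.255,30.71): [(28.6692, 15.9293) (36.1907, 0) (65, 0) (65, 77) (35.2214, 77)]  |A|=2537.492
4. ⊥bis P6·P2 via (33.445,47.155): [(31.9703, 46.6977) (28.6692, 15.9293) (36.1907, 0) (65, 0) (65, 56.9404)]  |A|=1755.0305
5. ⊥bis P6·P3 via (47.595,39.495): [(37.6646, 48.4635) (31.9703, 46.6977) (28.6692, 15.9293) (36.1907, 0) (65, 0) (65, 23.7758)]  |A|=1301.7471
6. ⊥bis P6·P4 via (27.355,33.35): [(37.6646, 48.4635) (31.9703, 46.6977) (28.6692, 15.9293) (36.1907, 0) (65, 0) (65, 23.7758)]  |A|=1301.7471
7. ⊥bis P6·P5 via (22.035,40.59): [(37.6646, 48.4635) (31.9703, 46.6977) (28.6692, 15.9293) (36.1907, 0) (65, 0) (65, 23.7758)]  |A|=1301.7471
8. canonical 6-gon: [(37.6646, 48.4635) (31.9703, 46.6977) (28.6692, 15.9293) (36.1907, 0) (65, 0) (65, 23.7758)]
9. shoelace: 1301.7471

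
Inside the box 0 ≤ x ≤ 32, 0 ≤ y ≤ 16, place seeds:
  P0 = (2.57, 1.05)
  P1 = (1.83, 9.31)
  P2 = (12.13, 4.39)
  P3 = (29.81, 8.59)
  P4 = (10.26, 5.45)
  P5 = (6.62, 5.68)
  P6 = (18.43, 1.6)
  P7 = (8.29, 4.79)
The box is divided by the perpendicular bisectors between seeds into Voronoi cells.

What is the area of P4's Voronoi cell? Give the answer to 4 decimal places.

1. box [0,32]×[0,16]: [(0, 0) (32, 0) (32, 16) (0, 16)]
2. ⊥bis P4·P0 via (6.415,3.25): [(0, 14.4617) (8.2746, 0) (32, 0) (32, 16) (0, 16)]  |A|=452.168
3. ⊥bis P4·P1 via (6.045,7.38): [(5.159, 5.4451) (8.2746, 0) (32, 0) (32, 16) (9.992, 16)]  |A|=395.4676
4. ⊥bis P4·P2 via (11.195,4.92): [(5.159, 5.4451) (8.2746, 0) (8.4061, 0) (17.4756, 16) (9.992, 16)]  |A|=90.5217
5. ⊥bis P4·P3 via (20.035,7.02): [(5.159, 5.4451) (8.2746, 0) (8.4061, 0) (17.4756, 16) (9.992, 16)]  |A|=90.5217
6. ⊥bis P4·P5 via (8.44,5.565): [(8.9565, 13.7384) (8.1069, 0.2931) (8.2746, 0) (8.4061, 0) (17.4756, 16) (9.992, 16)]  |A|=68.5157
7. ⊥bis P4·P6 via (14.345,3.525): [(8.9565, 13.7384) (8.1069, 0.2931) (8.2746, 0) (8.4061, 0) (17.4756, 16) (9.992, 16)]  |A|=68.5157
8. ⊥bis P4·P7 via (9.275,5.12): [(8.9565, 13.7384) (8.5488, 7.2875) (10.0304, 2.8654) (17.4756, 16) (9.992, 16)]  |A|=61.6713
9. canonical 5-gon: [(8.9565, 13.7384) (8.5488, 7.2875) (10.0304, 2.8654) (17.4756, 16) (9.992, 16)]
10. shoelace: 61.6713

Area of P4's cell: 61.6713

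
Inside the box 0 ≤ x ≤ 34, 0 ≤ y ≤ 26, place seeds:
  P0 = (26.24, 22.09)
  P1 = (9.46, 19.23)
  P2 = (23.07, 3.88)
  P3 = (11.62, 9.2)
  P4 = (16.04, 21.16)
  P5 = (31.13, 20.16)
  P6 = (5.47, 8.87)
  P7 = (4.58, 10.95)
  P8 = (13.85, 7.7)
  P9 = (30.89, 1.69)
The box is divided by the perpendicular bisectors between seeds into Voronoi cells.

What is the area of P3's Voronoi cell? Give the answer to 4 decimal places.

1. box [0,34]×[0,26]: [(0, 0) (34, 0) (34, 26) (0, 26)]
2. ⊥bis P3·P0 via (18.93,15.645): [(0, 0) (32.7237, 0) (9.8003, 26) (0, 26)]  |A|=552.8124
3. ⊥bis P3·P1 via (10.54,14.215): [(0, 11.9452) (0, 0) (32.7237, 0) (18.6508, 15.9617)]  |A|=372.5562
4. ⊥bis P3·P2 via (17.345,6.54): [(0, 11.9452) (0, 0) (14.3063, 0) (20.6625, 13.68) (18.6508, 15.9617)]  |A|=246.5811
5. ⊥bis P3·P4 via (13.83,15.18): [(14.2685, 15.0179) (0, 11.9452) (0, 0) (14.3063, 0) (20.256, 12.8052)]  |A|=237.5637
6. ⊥bis P3·P5 via (21.375,14.68): [(14.2685, 15.0179) (0, 11.9452) (0, 0) (14.3063, 0) (20.256, 12.8052)]  |A|=237.5637
7. ⊥bis P3·P6 via (8.545,9.035): [(14.2685, 15.0179) (8.293, 13.7311) (9.0298, 0) (14.3063, 0) (20.256, 12.8052)]  |A|=126.0383
8. ⊥bis P3·P7 via (8.1,10.075): [(14.2685, 15.0179) (9.0493, 13.894) (8.4201, 11.3627) (9.0298, 0) (14.3063, 0) (20.256, 12.8052)]  |A|=125.1324
9. ⊥bis P3·P8 via (12.735,8.45): [(16.5786, 14.1642) (14.2685, 15.0179) (9.0493, 13.894) (8.4201, 11.3627) (8.8836, 2.7243)]  |A|=48.8582
10. ⊥bis P3·P9 via (21.255,5.445): [(16.5786, 14.1642) (14.2685, 15.0179) (9.0493, 13.894) (8.4201, 11.3627) (8.8836, 2.7243)]  |A|=48.8582
11. canonical 5-gon: [(16.5786, 14.1642) (14.2685, 15.0179) (9.0493, 13.894) (8.4201, 11.3627) (8.8836, 2.7243)]
12. shoelace: 48.8582

Area of P3's cell: 48.8582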